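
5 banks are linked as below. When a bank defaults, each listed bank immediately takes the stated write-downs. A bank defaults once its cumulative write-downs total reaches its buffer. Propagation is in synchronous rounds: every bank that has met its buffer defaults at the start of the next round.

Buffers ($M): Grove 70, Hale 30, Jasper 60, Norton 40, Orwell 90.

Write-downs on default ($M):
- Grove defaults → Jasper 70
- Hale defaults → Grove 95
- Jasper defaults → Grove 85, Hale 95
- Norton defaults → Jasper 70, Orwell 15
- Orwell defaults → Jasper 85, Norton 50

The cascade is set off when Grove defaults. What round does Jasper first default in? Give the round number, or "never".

Round 1 — Grove defaults (initial).
  Jasper: +70 → 70 ≥ 60
Round 2 — Jasper defaults.
  Hale: +95 → 95 ≥ 30
Round 3 — Hale defaults.
No further defaults.

2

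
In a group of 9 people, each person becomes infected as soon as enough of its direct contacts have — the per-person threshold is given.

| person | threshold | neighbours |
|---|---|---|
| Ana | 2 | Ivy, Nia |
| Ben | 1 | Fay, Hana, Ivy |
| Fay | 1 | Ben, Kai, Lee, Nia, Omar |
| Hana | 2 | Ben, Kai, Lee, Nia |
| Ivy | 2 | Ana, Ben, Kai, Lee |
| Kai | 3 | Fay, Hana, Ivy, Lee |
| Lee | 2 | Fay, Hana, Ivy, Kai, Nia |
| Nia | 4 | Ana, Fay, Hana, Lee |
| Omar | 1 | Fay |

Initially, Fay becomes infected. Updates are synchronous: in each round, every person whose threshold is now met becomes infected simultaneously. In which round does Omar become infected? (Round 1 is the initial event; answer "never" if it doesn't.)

2

Round 1 — Fay becomes infected (initial).
Round 2 — checking thresholds:
  Ben: 1 of 3 neighbours ≥ 1, becomes infected.
  Kai: 1 of 4 neighbours < 3, below threshold.
  Lee: 1 of 5 neighbours < 2, below threshold.
  Nia: 1 of 4 neighbours < 4, below threshold.
  Omar: 1 of 1 neighbours ≥ 1, becomes infected.
Round 3 — no new infections; cascade stops.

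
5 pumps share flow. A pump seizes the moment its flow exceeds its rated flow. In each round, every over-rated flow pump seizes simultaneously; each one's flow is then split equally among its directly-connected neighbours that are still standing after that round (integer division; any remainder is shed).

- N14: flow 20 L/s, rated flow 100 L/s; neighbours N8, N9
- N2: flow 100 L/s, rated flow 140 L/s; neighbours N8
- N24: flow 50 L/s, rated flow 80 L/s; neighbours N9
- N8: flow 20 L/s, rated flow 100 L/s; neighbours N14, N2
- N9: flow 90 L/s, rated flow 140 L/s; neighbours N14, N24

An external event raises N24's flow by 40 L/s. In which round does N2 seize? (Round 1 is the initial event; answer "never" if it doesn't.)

5

Round 1 — N24 at 90 > 80. N24 seizes.
  N24 sheds 90 L/s to N9: 90 each.
    N9: 90+90 = 180 > 140
Round 2 — N9 seizes.
  N9 sheds 180 L/s to N14: 180 each.
    N14: 20+180 = 200 > 100
Round 3 — N14 seizes.
  N14 sheds 200 L/s to N8: 200 each.
    N8: 20+200 = 220 > 100
Round 4 — N8 seizes.
  N8 sheds 220 L/s to N2: 220 each.
    N2: 100+220 = 320 > 140
Round 5 — N2 seizes.
  N2 sheds 320 L/s: no online neighbours, lost.
No further seizures.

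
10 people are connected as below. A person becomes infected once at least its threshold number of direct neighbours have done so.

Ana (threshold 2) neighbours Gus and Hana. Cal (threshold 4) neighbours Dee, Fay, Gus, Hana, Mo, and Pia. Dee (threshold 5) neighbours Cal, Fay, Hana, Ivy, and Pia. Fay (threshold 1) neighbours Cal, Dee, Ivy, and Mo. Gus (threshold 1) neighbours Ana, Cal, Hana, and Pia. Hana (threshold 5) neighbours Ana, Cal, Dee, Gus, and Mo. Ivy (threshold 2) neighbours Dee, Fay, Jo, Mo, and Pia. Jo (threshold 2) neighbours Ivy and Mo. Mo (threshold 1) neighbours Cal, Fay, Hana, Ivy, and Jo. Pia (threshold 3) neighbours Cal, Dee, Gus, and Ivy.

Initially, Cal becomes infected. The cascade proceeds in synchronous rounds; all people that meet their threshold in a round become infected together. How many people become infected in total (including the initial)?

7

Round 1 — Cal becomes infected (initial).
Round 2 — checking thresholds:
  Dee: 1 of 5 neighbours < 5, holds.
  Fay: 1 of 4 neighbours ≥ 1, becomes infected.
  Gus: 1 of 4 neighbours ≥ 1, becomes infected.
  Hana: 1 of 5 neighbours < 5, holds.
  Mo: 1 of 5 neighbours ≥ 1, becomes infected.
  Pia: 1 of 4 neighbours < 3, holds.
Round 3 — checking thresholds:
  Ana: 1 of 2 neighbours < 2, holds.
  Dee: 2 of 5 neighbours < 5, holds.
  Hana: 3 of 5 neighbours < 5, holds.
  Ivy: 2 of 5 neighbours ≥ 2, becomes infected.
  Jo: 1 of 2 neighbours < 2, holds.
  Pia: 2 of 4 neighbours < 3, holds.
Round 4 — checking thresholds:
  Ana: 1 of 2 neighbours < 2, holds.
  Dee: 3 of 5 neighbours < 5, holds.
  Hana: 3 of 5 neighbours < 5, holds.
  Jo: 2 of 2 neighbours ≥ 2, becomes infected.
  Pia: 3 of 4 neighbours ≥ 3, becomes infected.
Round 5 — no new infections; cascade stops.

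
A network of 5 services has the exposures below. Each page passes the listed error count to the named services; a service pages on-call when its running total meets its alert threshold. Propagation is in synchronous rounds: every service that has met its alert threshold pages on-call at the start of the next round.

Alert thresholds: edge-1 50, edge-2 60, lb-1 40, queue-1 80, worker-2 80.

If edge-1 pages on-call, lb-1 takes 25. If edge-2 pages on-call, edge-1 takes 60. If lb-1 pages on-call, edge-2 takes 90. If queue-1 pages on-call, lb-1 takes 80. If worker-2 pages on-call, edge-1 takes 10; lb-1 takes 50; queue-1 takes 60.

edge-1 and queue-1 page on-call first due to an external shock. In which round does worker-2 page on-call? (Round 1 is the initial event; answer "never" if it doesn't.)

Round 1 — edge-1, queue-1 page on-call (initial).
  lb-1: +25+80 → 105 ≥ 40
Round 2 — lb-1 pages on-call.
  edge-2: +90 → 90 ≥ 60
Round 3 — edge-2 pages on-call.
No further pages.

never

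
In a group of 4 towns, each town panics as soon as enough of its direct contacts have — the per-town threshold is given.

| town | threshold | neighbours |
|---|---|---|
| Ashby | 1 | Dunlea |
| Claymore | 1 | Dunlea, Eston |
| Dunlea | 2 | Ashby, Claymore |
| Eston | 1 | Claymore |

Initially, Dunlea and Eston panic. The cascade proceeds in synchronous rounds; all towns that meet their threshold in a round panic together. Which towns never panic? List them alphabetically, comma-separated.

none

Round 1 — Dunlea, Eston panic (initial).
Round 2 — checking thresholds:
  Ashby: 1 of 1 neighbours ≥ 1, panics.
  Claymore: 2 of 2 neighbours ≥ 1, panics.
Round 3 — no new panics; cascade stops.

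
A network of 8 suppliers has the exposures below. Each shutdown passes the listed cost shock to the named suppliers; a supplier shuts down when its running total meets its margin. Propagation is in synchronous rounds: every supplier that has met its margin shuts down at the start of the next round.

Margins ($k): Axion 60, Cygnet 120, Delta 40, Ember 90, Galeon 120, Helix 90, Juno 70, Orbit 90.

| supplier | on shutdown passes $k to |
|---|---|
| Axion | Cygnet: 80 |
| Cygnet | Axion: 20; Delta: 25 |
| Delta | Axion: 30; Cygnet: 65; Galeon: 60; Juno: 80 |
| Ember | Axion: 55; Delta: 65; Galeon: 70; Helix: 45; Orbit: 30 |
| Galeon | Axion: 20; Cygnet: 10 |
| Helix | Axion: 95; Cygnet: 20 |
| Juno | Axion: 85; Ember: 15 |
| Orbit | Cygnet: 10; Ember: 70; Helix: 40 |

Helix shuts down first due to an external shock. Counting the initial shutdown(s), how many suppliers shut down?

2

Round 1 — Helix shuts down (initial).
  Axion: +95 → 95 ≥ 60
  Cygnet: +20 → 20 < 120
Round 2 — Axion shuts down.
  Cygnet: +80 → 100 < 120
No further shutdowns.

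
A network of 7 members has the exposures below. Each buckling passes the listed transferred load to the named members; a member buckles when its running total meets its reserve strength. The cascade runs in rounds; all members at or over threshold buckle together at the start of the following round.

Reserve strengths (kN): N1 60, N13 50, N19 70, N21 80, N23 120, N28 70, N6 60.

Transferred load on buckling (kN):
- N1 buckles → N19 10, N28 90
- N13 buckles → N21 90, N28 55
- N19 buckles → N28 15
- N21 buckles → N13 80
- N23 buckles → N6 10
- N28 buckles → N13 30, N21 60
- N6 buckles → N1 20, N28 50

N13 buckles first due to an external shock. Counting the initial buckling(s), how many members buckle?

Round 1 — N13 buckles (initial).
  N21: +90 → 90 ≥ 80
  N28: +55 → 55 < 70
Round 2 — N21 buckles.
No further bucklings.

2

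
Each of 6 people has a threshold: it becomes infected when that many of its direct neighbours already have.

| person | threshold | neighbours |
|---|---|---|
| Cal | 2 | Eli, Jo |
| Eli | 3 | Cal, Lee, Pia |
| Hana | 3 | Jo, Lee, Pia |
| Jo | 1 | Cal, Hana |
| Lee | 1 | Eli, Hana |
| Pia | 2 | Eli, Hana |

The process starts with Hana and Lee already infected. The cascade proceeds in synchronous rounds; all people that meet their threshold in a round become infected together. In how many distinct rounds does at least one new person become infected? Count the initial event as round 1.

2

Round 1 — Hana, Lee become infected (initial).
Round 2 — checking thresholds:
  Eli: 1 of 3 neighbours < 3, holds.
  Jo: 1 of 2 neighbours ≥ 1, becomes infected.
  Pia: 1 of 2 neighbours < 2, holds.
Round 3 — no new infections; cascade stops.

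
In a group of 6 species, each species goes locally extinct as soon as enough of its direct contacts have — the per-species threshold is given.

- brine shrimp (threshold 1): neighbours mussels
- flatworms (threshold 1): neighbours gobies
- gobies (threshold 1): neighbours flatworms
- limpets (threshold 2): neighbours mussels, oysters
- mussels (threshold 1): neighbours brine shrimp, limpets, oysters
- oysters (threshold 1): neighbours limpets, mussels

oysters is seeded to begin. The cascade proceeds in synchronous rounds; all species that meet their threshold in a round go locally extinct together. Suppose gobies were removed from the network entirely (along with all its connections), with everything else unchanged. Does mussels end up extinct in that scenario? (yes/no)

yes

With gobies removed:
Round 1 — oysters goes locally extinct (initial).
Round 2 — checking thresholds:
  limpets: 1 of 2 neighbours < 2, not yet.
  mussels: 1 of 3 neighbours ≥ 1, goes locally extinct.
Round 3 — checking thresholds:
  brine shrimp: 1 of 1 neighbours ≥ 1, goes locally extinct.
  limpets: 2 of 2 neighbours ≥ 2, goes locally extinct.
Round 4 — no new extinctions; cascade stops.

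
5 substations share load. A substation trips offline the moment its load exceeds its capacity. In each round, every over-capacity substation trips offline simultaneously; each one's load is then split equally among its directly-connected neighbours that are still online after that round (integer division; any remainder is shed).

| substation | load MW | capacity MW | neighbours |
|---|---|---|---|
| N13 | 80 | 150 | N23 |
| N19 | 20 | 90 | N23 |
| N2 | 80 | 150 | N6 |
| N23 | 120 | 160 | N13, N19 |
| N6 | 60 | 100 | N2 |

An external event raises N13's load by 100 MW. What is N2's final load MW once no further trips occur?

80

Round 1 — N13 at 180 > 150. N13 trips offline.
  N13 sheds 180 MW to N23: 180 each.
    N23: 120+180 = 300 > 160
Round 2 — N23 trips offline.
  N23 sheds 300 MW to N19: 300 each.
    N19: 20+300 = 320 > 90
Round 3 — N19 trips offline.
  N19 sheds 320 MW: no online neighbours, lost.
No further trips.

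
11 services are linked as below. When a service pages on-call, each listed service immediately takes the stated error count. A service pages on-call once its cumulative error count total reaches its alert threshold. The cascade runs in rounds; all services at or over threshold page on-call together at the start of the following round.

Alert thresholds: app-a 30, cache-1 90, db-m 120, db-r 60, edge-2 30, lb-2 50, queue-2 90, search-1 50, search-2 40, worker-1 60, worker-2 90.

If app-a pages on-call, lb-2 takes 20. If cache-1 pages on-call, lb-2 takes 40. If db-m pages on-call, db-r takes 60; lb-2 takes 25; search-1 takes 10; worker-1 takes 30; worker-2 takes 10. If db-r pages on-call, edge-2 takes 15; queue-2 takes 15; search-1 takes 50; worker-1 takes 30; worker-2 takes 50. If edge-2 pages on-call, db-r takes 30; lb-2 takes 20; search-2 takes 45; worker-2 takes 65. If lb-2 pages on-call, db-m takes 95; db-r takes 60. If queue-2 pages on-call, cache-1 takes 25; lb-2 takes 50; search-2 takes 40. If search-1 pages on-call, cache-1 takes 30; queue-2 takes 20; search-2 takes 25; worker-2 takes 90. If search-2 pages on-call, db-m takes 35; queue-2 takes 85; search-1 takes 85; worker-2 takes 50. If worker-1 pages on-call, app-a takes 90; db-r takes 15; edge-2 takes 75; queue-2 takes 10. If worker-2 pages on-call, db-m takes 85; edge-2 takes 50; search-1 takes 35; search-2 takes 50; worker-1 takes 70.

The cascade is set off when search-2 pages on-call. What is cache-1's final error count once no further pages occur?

Round 1 — search-2 pages on-call (initial).
  db-m: +35 → 35 < 120
  queue-2: +85 → 85 < 90
  search-1: +85 → 85 ≥ 50
  worker-2: +50 → 50 < 90
Round 2 — search-1 pages on-call.
  cache-1: +30 → 30 < 90
  queue-2: +20 → 105 ≥ 90
  worker-2: +90 → 140 ≥ 90
Round 3 — queue-2, worker-2 page on-call.
  cache-1: +25 → 55 < 90
  db-m: +85 → 120 ≥ 120
  edge-2: +50 → 50 ≥ 30
  lb-2: +50 → 50 ≥ 50
  worker-1: +70 → 70 ≥ 60
Round 4 — db-m, edge-2, lb-2, worker-1 page on-call.
  app-a: +90 → 90 ≥ 30
  db-r: +60+30+60+15 → 165 ≥ 60
Round 5 — app-a, db-r page on-call.
No further pages.

55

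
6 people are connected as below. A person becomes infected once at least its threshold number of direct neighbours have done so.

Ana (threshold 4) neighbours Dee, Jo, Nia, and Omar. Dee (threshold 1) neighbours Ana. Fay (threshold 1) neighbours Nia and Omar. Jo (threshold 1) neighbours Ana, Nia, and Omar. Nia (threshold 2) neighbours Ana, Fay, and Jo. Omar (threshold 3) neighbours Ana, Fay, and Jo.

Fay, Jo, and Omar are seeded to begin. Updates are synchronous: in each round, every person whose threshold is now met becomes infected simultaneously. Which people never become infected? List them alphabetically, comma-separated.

Ana, Dee

Round 1 — Fay, Jo, Omar become infected (initial).
Round 2 — checking thresholds:
  Ana: 2 of 4 neighbours < 4, below threshold.
  Nia: 2 of 3 neighbours ≥ 2, becomes infected.
Round 3 — no new infections; cascade stops.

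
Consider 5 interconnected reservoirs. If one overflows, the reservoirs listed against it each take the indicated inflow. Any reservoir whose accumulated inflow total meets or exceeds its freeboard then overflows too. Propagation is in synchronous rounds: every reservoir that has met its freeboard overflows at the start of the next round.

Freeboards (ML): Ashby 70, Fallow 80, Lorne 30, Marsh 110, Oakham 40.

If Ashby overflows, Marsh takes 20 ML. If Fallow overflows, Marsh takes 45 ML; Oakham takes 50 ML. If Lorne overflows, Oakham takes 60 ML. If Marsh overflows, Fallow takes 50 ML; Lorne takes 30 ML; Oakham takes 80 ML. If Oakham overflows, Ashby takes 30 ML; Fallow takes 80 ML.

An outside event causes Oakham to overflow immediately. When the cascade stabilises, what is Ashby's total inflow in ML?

30

Round 1 — Oakham overflows (initial).
  Ashby: +30 → 30 < 70
  Fallow: +80 → 80 ≥ 80
Round 2 — Fallow overflows.
  Marsh: +45 → 45 < 110
No further overflows.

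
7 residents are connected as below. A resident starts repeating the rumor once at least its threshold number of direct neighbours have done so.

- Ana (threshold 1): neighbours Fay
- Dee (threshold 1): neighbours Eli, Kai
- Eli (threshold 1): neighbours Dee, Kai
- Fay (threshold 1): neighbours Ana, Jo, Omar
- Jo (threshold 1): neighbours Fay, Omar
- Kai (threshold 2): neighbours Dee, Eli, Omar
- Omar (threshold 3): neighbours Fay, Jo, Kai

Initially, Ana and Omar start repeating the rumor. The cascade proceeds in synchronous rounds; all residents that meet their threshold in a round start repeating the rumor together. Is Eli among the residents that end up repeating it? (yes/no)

no

Round 1 — Ana, Omar start repeating the rumor (initial).
Round 2 — checking thresholds:
  Fay: 2 of 3 neighbours ≥ 1, starts repeating the rumor.
  Jo: 1 of 2 neighbours ≥ 1, starts repeating the rumor.
  Kai: 1 of 3 neighbours < 2, below threshold.
Round 3 — no new spreads; cascade stops.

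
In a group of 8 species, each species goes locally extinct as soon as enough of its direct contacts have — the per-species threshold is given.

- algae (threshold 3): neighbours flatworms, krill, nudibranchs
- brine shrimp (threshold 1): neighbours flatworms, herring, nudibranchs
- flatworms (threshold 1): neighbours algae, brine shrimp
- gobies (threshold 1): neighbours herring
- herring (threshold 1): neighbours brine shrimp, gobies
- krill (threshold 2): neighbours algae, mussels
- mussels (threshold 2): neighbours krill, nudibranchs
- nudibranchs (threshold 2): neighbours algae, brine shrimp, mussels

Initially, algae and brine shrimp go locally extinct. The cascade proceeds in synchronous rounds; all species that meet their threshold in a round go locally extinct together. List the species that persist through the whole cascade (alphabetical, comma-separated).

Round 1 — algae, brine shrimp go locally extinct (initial).
Round 2 — checking thresholds:
  flatworms: 2 of 2 neighbours ≥ 1, goes locally extinct.
  herring: 1 of 2 neighbours ≥ 1, goes locally extinct.
  krill: 1 of 2 neighbours < 2, holds.
  nudibranchs: 2 of 3 neighbours ≥ 2, goes locally extinct.
Round 3 — checking thresholds:
  gobies: 1 of 1 neighbours ≥ 1, goes locally extinct.
  krill: 1 of 2 neighbours < 2, holds.
  mussels: 1 of 2 neighbours < 2, holds.
Round 4 — no new extinctions; cascade stops.

krill, mussels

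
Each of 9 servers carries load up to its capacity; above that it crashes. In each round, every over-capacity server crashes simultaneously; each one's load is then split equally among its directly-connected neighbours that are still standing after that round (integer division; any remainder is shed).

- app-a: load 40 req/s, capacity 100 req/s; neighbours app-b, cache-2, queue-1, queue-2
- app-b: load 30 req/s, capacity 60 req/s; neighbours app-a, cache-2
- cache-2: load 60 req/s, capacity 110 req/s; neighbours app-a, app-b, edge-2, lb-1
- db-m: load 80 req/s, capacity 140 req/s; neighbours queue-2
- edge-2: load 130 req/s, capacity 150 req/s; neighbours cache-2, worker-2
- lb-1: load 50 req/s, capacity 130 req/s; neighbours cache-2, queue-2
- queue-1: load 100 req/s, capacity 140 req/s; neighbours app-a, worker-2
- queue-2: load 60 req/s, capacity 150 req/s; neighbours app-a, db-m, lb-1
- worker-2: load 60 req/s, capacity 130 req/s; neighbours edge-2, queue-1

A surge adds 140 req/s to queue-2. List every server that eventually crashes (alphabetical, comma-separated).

Round 1 — queue-2 at 200 > 150. queue-2 crashes.
  queue-2 sheds 200 req/s to app-a, db-m, lb-1: 66 each (2 lost).
    app-a: 40+66 = 106 > 100
    db-m: 80+66 = 146 > 140
    lb-1: 50+66 = 116 ≤ 130
Round 2 — app-a, db-m crash.
  app-a sheds 106 req/s to app-b, cache-2, queue-1: 35 each (1 lost).
    app-b: 30+35 = 65 > 60
    cache-2: 60+35 = 95 ≤ 110
    queue-1: 100+35 = 135 ≤ 140
  db-m sheds 146 req/s: no online neighbours, lost.
Round 3 — app-b crashes.
  app-b sheds 65 req/s to cache-2: 65 each.
    cache-2: 95+65 = 160 > 110
Round 4 — cache-2 crashes.
  cache-2 sheds 160 req/s to edge-2, lb-1: 80 each.
    edge-2: 130+80 = 210 > 150
    lb-1: 116+80 = 196 > 130
Round 5 — edge-2, lb-1 crash.
  edge-2 sheds 210 req/s to worker-2: 210 each.
    worker-2: 60+210 = 270 > 130
  lb-1 sheds 196 req/s: no online neighbours, lost.
Round 6 — worker-2 crashes.
  worker-2 sheds 270 req/s to queue-1: 270 each.
    queue-1: 135+270 = 405 > 140
Round 7 — queue-1 crashes.
  queue-1 sheds 405 req/s: no online neighbours, lost.
No further crashes.

app-a, app-b, cache-2, db-m, edge-2, lb-1, queue-1, queue-2, worker-2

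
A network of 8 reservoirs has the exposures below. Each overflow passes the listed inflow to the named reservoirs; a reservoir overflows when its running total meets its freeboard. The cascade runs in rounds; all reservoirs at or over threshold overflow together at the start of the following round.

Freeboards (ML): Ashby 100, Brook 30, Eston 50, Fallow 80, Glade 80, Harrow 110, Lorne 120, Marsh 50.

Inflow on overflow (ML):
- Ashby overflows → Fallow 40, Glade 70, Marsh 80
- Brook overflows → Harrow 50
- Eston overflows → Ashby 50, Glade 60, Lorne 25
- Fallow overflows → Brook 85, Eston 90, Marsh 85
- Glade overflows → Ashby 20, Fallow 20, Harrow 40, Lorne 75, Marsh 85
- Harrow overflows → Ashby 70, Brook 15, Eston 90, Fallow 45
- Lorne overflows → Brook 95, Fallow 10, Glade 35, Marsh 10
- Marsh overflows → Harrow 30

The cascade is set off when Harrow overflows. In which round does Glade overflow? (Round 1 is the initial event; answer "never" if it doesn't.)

Round 1 — Harrow overflows (initial).
  Ashby: +70 → 70 < 100
  Brook: +15 → 15 < 30
  Eston: +90 → 90 ≥ 50
  Fallow: +45 → 45 < 80
Round 2 — Eston overflows.
  Ashby: +50 → 120 ≥ 100
  Glade: +60 → 60 < 80
  Lorne: +25 → 25 < 120
Round 3 — Ashby overflows.
  Fallow: +40 → 85 ≥ 80
  Glade: +70 → 130 ≥ 80
  Marsh: +80 → 80 ≥ 50
Round 4 — Fallow, Glade, Marsh overflow.
  Brook: +85 → 100 ≥ 30
  Lorne: +75 → 100 < 120
Round 5 — Brook overflows.
No further overflows.

4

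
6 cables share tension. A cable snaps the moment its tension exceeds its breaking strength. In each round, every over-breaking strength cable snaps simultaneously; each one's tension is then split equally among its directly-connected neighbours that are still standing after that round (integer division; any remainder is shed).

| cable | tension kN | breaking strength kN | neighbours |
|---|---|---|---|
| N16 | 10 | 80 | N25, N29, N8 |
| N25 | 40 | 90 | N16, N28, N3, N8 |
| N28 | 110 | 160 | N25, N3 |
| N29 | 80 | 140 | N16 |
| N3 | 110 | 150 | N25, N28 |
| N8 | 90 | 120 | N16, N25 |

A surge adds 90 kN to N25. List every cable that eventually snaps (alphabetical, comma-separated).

Round 1 — N25 at 130 > 90. N25 snaps.
  N25 sheds 130 kN to N16, N28, N3, N8: 32 each (2 lost).
    N16: 10+32 = 42 ≤ 80
    N28: 110+32 = 142 ≤ 160
    N3: 110+32 = 142 ≤ 150
    N8: 90+32 = 122 > 120
Round 2 — N8 snaps.
  N8 sheds 122 kN to N16: 122 each.
    N16: 42+122 = 164 > 80
Round 3 — N16 snaps.
  N16 sheds 164 kN to N29: 164 each.
    N29: 80+164 = 244 > 140
Round 4 — N29 snaps.
  N29 sheds 244 kN: no online neighbours, lost.
No further breaks.

N16, N25, N29, N8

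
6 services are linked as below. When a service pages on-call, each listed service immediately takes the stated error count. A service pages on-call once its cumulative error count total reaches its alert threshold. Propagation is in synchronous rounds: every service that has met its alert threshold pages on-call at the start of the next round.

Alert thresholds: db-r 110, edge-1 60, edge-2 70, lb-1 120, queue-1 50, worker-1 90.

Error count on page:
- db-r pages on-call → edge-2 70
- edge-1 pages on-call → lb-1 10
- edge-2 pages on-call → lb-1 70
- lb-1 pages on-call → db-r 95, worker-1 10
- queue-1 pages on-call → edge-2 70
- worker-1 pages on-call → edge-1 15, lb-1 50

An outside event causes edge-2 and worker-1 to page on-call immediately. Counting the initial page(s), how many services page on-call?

3

Round 1 — edge-2, worker-1 page on-call (initial).
  edge-1: +15 → 15 < 60
  lb-1: +70+50 → 120 ≥ 120
Round 2 — lb-1 pages on-call.
  db-r: +95 → 95 < 110
No further pages.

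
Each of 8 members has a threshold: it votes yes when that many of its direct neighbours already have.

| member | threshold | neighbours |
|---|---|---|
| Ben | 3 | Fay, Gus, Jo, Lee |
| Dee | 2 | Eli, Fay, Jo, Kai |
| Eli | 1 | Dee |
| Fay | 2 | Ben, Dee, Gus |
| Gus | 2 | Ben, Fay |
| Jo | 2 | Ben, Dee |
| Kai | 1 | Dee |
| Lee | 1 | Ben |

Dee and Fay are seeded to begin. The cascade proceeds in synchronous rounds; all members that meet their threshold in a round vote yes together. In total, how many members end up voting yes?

4

Round 1 — Dee, Fay vote yes (initial).
Round 2 — checking thresholds:
  Ben: 1 of 4 neighbours < 3, below threshold.
  Eli: 1 of 1 neighbours ≥ 1, votes yes.
  Gus: 1 of 2 neighbours < 2, below threshold.
  Jo: 1 of 2 neighbours < 2, below threshold.
  Kai: 1 of 1 neighbours ≥ 1, votes yes.
Round 3 — no new yes votes; cascade stops.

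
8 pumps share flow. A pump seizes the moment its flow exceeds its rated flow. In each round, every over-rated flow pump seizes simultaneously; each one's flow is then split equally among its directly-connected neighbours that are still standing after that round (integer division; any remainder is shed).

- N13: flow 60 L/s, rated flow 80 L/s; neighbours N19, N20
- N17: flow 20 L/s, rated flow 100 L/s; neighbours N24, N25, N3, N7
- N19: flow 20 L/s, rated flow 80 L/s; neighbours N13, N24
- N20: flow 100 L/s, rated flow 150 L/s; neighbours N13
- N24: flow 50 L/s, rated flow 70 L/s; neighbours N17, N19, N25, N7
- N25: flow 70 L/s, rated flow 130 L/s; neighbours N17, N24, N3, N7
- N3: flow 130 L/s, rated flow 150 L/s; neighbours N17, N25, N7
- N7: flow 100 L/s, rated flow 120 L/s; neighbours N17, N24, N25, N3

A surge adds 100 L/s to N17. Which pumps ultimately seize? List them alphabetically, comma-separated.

Round 1 — N17 at 120 > 100. N17 seizes.
  N17 sheds 120 L/s to N24, N25, N3, N7: 30 each.
    N24: 50+30 = 80 > 70
    N25: 70+30 = 100 ≤ 130
    N3: 130+30 = 160 > 150
    N7: 100+30 = 130 > 120
Round 2 — N24, N3, N7 seize.
  N24 sheds 80 L/s to N19, N25: 40 each.
    N19: 20+40 = 60 ≤ 80
    N25: 100+40 = 140 > 130
  N3 sheds 160 L/s to N25: 160 each.
    N25: 140+160 = 300 > 130
  N7 sheds 130 L/s to N25: 130 each.
    N25: 300+130 = 430 > 130
Round 3 — N25 seizes.
  N25 sheds 430 L/s: no online neighbours, lost.
No further seizures.

N17, N24, N25, N3, N7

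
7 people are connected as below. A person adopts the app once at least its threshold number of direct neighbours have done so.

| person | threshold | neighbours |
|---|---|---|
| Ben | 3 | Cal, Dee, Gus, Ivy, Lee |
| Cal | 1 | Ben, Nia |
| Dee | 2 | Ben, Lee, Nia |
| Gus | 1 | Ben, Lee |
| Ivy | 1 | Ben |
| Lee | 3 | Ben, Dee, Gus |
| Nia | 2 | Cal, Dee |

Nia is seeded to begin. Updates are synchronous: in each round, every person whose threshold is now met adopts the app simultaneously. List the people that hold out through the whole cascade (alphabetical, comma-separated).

Ben, Dee, Gus, Ivy, Lee

Round 1 — Nia adopts the app (initial).
Round 2 — checking thresholds:
  Cal: 1 of 2 neighbours ≥ 1, adopts the app.
  Dee: 1 of 3 neighbours < 2, not yet.
Round 3 — no new adoptions; cascade stops.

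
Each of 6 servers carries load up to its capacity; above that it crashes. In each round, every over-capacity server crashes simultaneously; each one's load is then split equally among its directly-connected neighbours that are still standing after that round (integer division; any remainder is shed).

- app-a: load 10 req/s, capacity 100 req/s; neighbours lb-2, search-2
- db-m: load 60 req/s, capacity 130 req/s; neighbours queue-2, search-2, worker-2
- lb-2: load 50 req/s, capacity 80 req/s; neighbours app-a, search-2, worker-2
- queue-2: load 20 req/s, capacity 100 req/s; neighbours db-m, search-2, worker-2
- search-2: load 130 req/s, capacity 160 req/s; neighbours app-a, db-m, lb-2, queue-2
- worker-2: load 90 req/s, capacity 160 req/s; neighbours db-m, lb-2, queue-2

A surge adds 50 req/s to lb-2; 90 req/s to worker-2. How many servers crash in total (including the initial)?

6

Round 1 — lb-2 at 100 > 80; worker-2 at 180 > 160. lb-2, worker-2 crash.
  lb-2 sheds 100 req/s to app-a, search-2: 50 each.
    app-a: 10+50 = 60 ≤ 100
    search-2: 130+50 = 180 > 160
  worker-2 sheds 180 req/s to db-m, queue-2: 90 each.
    db-m: 60+90 = 150 > 130
    queue-2: 20+90 = 110 > 100
Round 2 — db-m, queue-2, search-2 crash.
  db-m sheds 150 req/s: no online neighbours, lost.
  queue-2 sheds 110 req/s: no online neighbours, lost.
  search-2 sheds 180 req/s to app-a: 180 each.
    app-a: 60+180 = 240 > 100
Round 3 — app-a crashes.
  app-a sheds 240 req/s: no online neighbours, lost.
No further crashes.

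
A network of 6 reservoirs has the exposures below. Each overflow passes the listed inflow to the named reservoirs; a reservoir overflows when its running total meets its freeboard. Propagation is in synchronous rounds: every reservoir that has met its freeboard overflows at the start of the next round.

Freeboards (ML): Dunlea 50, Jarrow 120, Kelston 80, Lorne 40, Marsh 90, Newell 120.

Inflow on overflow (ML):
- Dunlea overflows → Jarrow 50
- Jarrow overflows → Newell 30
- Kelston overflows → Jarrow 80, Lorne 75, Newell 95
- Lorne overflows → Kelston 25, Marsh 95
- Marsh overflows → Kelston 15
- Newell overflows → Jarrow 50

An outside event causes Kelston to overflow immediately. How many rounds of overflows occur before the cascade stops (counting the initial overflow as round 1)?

Round 1 — Kelston overflows (initial).
  Jarrow: +80 → 80 < 120
  Lorne: +75 → 75 ≥ 40
  Newell: +95 → 95 < 120
Round 2 — Lorne overflows.
  Marsh: +95 → 95 ≥ 90
Round 3 — Marsh overflows.
No further overflows.

3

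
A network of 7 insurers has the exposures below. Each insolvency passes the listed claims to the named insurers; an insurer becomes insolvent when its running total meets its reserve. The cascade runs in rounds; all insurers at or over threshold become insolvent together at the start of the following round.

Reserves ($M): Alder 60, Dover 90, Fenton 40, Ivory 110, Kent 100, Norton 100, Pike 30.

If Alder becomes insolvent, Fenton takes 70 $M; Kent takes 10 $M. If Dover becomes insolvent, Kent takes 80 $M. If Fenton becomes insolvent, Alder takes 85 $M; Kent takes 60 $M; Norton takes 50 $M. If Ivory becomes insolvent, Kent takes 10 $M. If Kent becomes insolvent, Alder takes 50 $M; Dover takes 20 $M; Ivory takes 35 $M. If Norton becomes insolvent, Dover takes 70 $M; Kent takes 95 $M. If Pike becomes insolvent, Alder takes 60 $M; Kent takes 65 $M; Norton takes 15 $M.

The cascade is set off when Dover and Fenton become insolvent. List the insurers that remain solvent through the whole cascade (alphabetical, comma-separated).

Round 1 — Dover, Fenton become insolvent (initial).
  Alder: +85 → 85 ≥ 60
  Kent: +80+60 → 140 ≥ 100
  Norton: +50 → 50 < 100
Round 2 — Alder, Kent become insolvent.
  Ivory: +35 → 35 < 110
No further insolvencies.

Ivory, Norton, Pike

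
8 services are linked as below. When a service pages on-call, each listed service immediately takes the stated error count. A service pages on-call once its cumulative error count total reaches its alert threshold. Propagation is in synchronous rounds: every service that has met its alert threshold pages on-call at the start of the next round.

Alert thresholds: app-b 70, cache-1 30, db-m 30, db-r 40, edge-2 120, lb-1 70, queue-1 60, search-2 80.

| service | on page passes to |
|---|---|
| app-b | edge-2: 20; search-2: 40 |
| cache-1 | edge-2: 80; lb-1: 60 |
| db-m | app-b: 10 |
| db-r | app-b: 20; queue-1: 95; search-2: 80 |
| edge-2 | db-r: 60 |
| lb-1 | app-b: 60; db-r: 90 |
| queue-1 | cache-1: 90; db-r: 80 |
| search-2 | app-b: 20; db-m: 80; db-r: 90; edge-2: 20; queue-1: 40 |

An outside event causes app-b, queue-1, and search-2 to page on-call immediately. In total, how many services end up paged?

Round 1 — app-b, queue-1, search-2 page on-call (initial).
  cache-1: +90 → 90 ≥ 30
  db-m: +80 → 80 ≥ 30
  db-r: +80+90 → 170 ≥ 40
  edge-2: +20+20 → 40 < 120
Round 2 — cache-1, db-m, db-r page on-call.
  edge-2: +80 → 120 ≥ 120
  lb-1: +60 → 60 < 70
Round 3 — edge-2 pages on-call.
No further pages.

7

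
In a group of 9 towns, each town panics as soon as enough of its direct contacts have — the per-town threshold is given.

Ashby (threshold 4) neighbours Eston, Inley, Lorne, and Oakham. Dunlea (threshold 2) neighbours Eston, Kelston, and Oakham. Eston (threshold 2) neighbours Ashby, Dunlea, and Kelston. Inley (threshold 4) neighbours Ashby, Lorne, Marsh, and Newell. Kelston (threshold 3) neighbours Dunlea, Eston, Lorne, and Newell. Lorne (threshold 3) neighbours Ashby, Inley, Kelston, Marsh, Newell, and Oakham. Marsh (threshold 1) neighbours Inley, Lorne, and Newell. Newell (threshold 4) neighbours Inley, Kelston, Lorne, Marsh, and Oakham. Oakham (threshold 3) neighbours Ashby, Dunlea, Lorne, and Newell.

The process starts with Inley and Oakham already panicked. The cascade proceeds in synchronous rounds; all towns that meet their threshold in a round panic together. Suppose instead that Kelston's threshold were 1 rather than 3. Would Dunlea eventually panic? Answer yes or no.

With Kelston's threshold at 1:
Round 1 — Inley, Oakham panic (initial).
Round 2 — checking thresholds:
  Ashby: 2 of 4 neighbours < 4, not yet.
  Dunlea: 1 of 3 neighbours < 2, not yet.
  Lorne: 2 of 6 neighbours < 3, not yet.
  Marsh: 1 of 3 neighbours ≥ 1, panics.
  Newell: 2 of 5 neighbours < 4, not yet.
Round 3 — checking thresholds:
  Ashby: 2 of 4 neighbours < 4, not yet.
  Dunlea: 1 of 3 neighbours < 2, not yet.
  Lorne: 3 of 6 neighbours ≥ 3, panics.
  Newell: 3 of 5 neighbours < 4, not yet.
Round 4 — checking thresholds:
  Ashby: 3 of 4 neighbours < 4, not yet.
  Dunlea: 1 of 3 neighbours < 2, not yet.
  Kelston: 1 of 4 neighbours ≥ 1, panics.
  Newell: 4 of 5 neighbours ≥ 4, panics.
Round 5 — checking thresholds:
  Ashby: 3 of 4 neighbours < 4, not yet.
  Dunlea: 2 of 3 neighbours ≥ 2, panics.
  Eston: 1 of 3 neighbours < 2, not yet.
Round 6 — checking thresholds:
  Ashby: 3 of 4 neighbours < 4, not yet.
  Eston: 2 of 3 neighbours ≥ 2, panics.
Round 7 — checking thresholds:
  Ashby: 4 of 4 neighbours ≥ 4, panics.
Round 8 — no new panics; cascade stops.

yes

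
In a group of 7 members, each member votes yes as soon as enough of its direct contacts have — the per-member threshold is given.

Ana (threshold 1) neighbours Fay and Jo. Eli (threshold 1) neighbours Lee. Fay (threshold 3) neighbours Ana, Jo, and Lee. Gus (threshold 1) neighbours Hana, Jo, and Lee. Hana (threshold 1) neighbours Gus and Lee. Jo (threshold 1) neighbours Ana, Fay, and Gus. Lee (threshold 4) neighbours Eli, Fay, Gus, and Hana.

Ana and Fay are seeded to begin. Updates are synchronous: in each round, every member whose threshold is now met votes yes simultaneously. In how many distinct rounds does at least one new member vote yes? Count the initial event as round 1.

4

Round 1 — Ana, Fay vote yes (initial).
Round 2 — checking thresholds:
  Jo: 2 of 3 neighbours ≥ 1, votes yes.
  Lee: 1 of 4 neighbours < 4, below threshold.
Round 3 — checking thresholds:
  Gus: 1 of 3 neighbours ≥ 1, votes yes.
  Lee: 1 of 4 neighbours < 4, below threshold.
Round 4 — checking thresholds:
  Hana: 1 of 2 neighbours ≥ 1, votes yes.
  Lee: 2 of 4 neighbours < 4, below threshold.
Round 5 — no new yes votes; cascade stops.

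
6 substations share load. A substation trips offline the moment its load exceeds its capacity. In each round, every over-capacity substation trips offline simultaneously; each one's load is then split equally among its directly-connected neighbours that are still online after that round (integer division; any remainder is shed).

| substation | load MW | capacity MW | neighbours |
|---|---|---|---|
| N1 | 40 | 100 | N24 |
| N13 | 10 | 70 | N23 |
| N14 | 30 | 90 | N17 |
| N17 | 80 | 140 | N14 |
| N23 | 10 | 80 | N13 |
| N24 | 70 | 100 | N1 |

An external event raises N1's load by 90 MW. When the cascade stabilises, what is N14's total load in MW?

Round 1 — N1 at 130 > 100. N1 trips offline.
  N1 sheds 130 MW to N24: 130 each.
    N24: 70+130 = 200 > 100
Round 2 — N24 trips offline.
  N24 sheds 200 MW: no online neighbours, lost.
No further trips.

30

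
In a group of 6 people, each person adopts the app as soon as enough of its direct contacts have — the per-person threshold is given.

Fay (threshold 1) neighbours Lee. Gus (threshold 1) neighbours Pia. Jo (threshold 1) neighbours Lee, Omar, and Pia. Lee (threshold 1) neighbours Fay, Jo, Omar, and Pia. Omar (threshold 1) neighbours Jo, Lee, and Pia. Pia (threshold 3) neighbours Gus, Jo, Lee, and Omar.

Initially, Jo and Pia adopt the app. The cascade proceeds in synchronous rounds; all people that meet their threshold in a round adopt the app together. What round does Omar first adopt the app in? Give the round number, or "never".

2

Round 1 — Jo, Pia adopt the app (initial).
Round 2 — checking thresholds:
  Gus: 1 of 1 neighbours ≥ 1, adopts the app.
  Lee: 2 of 4 neighbours ≥ 1, adopts the app.
  Omar: 2 of 3 neighbours ≥ 1, adopts the app.
Round 3 — checking thresholds:
  Fay: 1 of 1 neighbours ≥ 1, adopts the app.
Round 4 — no new adoptions; cascade stops.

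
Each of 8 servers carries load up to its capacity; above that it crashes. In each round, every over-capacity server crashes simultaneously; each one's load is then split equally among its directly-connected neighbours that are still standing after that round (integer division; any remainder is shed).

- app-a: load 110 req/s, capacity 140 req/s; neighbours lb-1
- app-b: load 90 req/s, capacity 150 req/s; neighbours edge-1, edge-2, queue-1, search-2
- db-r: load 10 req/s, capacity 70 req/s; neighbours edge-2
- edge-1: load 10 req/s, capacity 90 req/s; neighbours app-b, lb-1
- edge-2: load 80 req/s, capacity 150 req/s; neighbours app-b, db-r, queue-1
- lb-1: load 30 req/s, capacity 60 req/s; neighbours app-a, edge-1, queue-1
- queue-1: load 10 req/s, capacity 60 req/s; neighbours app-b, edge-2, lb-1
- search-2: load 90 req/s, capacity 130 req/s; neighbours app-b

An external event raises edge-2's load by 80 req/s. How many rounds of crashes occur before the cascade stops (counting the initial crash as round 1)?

Round 1 — edge-2 at 160 > 150. edge-2 crashes.
  edge-2 sheds 160 req/s to app-b, db-r, queue-1: 53 each (1 lost).
    app-b: 90+53 = 143 ≤ 150
    db-r: 10+53 = 63 ≤ 70
    queue-1: 10+53 = 63 > 60
Round 2 — queue-1 crashes.
  queue-1 sheds 63 req/s to app-b, lb-1: 31 each (1 lost).
    app-b: 143+31 = 174 > 150
    lb-1: 30+31 = 61 > 60
Round 3 — app-b, lb-1 crash.
  app-b sheds 174 req/s to edge-1, search-2: 87 each.
    edge-1: 10+87 = 97 > 90
    search-2: 90+87 = 177 > 130
  lb-1 sheds 61 req/s to app-a, edge-1: 30 each (1 lost).
    app-a: 110+30 = 140 ≤ 140
    edge-1: 97+30 = 127 > 90
Round 4 — edge-1, search-2 crash.
  edge-1 sheds 127 req/s: no online neighbours, lost.
  search-2 sheds 177 req/s: no online neighbours, lost.
No further crashes.

4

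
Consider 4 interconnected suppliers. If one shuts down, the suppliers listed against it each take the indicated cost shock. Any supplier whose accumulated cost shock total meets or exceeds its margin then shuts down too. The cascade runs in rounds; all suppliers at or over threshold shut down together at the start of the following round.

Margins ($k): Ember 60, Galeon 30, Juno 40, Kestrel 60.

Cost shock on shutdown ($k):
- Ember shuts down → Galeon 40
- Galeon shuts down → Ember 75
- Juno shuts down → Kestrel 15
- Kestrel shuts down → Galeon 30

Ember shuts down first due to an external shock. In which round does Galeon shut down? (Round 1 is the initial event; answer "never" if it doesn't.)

Round 1 — Ember shuts down (initial).
  Galeon: +40 → 40 ≥ 30
Round 2 — Galeon shuts down.
No further shutdowns.

2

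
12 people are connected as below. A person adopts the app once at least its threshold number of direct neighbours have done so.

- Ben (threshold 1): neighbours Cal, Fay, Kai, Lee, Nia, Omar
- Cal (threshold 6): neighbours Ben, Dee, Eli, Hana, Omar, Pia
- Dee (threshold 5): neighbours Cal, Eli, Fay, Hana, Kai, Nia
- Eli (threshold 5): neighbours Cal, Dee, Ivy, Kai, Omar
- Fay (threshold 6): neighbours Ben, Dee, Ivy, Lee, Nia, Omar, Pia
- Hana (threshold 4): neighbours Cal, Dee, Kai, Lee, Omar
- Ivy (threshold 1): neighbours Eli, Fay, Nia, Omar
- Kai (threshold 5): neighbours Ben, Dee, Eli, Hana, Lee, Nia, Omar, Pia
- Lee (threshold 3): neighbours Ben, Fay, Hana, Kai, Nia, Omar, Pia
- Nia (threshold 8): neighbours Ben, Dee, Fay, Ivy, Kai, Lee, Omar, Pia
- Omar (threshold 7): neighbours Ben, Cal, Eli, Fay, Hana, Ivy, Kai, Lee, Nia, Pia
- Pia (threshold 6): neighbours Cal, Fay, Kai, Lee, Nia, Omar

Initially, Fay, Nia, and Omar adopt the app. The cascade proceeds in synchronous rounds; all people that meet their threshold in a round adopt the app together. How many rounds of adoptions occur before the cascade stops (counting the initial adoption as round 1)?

2

Round 1 — Fay, Nia, Omar adopt the app (initial).
Round 2 — checking thresholds:
  Ben: 3 of 6 neighbours ≥ 1, adopts the app.
  Cal: 1 of 6 neighbours < 6, not yet.
  Dee: 2 of 6 neighbours < 5, not yet.
  Eli: 1 of 5 neighbours < 5, not yet.
  Hana: 1 of 5 neighbours < 4, not yet.
  Ivy: 3 of 4 neighbours ≥ 1, adopts the app.
  Kai: 2 of 8 neighbours < 5, not yet.
  Lee: 3 of 7 neighbours ≥ 3, adopts the app.
  Pia: 3 of 6 neighbours < 6, not yet.
Round 3 — no new adoptions; cascade stops.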